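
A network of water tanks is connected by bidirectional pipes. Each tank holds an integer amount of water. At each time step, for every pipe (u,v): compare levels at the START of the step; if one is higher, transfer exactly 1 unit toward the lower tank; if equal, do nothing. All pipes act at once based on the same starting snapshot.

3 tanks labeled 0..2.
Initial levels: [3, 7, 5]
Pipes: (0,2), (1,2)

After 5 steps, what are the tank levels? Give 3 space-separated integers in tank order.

Answer: 5 5 5

Derivation:
Step 1: flows [2->0,1->2] -> levels [4 6 5]
Step 2: flows [2->0,1->2] -> levels [5 5 5]
Step 3: flows [0=2,1=2] -> levels [5 5 5]
  -> stable; steps 4..5 unchanged -> [5 5 5]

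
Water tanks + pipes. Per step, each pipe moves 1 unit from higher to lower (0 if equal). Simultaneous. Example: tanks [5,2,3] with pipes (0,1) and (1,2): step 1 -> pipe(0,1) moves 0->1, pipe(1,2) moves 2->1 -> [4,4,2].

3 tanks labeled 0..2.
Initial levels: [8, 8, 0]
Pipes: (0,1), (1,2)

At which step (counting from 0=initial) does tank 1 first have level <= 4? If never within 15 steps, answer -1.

Step 1: flows [0=1,1->2] -> levels [8 7 1]
Step 2: flows [0->1,1->2] -> levels [7 7 2]
Step 3: flows [0=1,1->2] -> levels [7 6 3]
Step 4: flows [0->1,1->2] -> levels [6 6 4]
Step 5: flows [0=1,1->2] -> levels [6 5 5]
Step 6: flows [0->1,1=2] -> levels [5 6 5]
Step 7: flows [1->0,1->2] -> levels [6 4 6]
Tank 1 first reaches <=4 at step 7

Answer: 7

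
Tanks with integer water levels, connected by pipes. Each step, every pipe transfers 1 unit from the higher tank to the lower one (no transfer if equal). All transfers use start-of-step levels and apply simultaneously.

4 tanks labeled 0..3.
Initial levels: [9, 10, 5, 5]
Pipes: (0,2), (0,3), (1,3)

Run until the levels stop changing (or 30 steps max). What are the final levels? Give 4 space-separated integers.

Answer: 6 7 7 9

Derivation:
Step 1: flows [0->2,0->3,1->3] -> levels [7 9 6 7]
Step 2: flows [0->2,0=3,1->3] -> levels [6 8 7 8]
Step 3: flows [2->0,3->0,1=3] -> levels [8 8 6 7]
Step 4: flows [0->2,0->3,1->3] -> levels [6 7 7 9]
Step 5: flows [2->0,3->0,3->1] -> levels [8 8 6 7]
  -> period-2 cycle: step 5 state = step 3 state; never stabilizes
  -> state at step 30: (30-3) mod 2 = 1, same as step 4 -> [6 7 7 9]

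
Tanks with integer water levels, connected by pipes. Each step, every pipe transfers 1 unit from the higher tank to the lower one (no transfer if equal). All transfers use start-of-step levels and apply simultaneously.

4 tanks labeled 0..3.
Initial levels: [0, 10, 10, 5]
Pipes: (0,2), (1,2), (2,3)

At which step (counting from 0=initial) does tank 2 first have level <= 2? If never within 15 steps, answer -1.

Step 1: flows [2->0,1=2,2->3] -> levels [1 10 8 6]
Step 2: flows [2->0,1->2,2->3] -> levels [2 9 7 7]
Step 3: flows [2->0,1->2,2=3] -> levels [3 8 7 7]
Step 4: flows [2->0,1->2,2=3] -> levels [4 7 7 7]
Step 5: flows [2->0,1=2,2=3] -> levels [5 7 6 7]
Step 6: flows [2->0,1->2,3->2] -> levels [6 6 7 6]
Step 7: flows [2->0,2->1,2->3] -> levels [7 7 4 7]
Step 8: flows [0->2,1->2,3->2] -> levels [6 6 7 6]
  -> period-2 cycle (repeats step 6); tank 2 never drops to <=2
Tank 2 never reaches <=2 within 15 steps

Answer: -1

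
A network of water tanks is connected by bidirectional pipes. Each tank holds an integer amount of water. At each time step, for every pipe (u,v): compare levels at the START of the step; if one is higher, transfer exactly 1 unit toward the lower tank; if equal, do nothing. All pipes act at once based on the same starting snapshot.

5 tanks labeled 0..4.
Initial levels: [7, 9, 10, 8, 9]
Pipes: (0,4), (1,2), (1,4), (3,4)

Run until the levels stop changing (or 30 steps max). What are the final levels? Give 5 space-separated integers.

Answer: 7 8 10 8 10

Derivation:
Step 1: flows [4->0,2->1,1=4,4->3] -> levels [8 10 9 9 7]
Step 2: flows [0->4,1->2,1->4,3->4] -> levels [7 8 10 8 10]
Step 3: flows [4->0,2->1,4->1,4->3] -> levels [8 10 9 9 7]
  -> period-2 cycle: step 3 state = step 1 state; never stabilizes
  -> state at step 30: (30-1) mod 2 = 1, same as step 2 -> [7 8 10 8 10]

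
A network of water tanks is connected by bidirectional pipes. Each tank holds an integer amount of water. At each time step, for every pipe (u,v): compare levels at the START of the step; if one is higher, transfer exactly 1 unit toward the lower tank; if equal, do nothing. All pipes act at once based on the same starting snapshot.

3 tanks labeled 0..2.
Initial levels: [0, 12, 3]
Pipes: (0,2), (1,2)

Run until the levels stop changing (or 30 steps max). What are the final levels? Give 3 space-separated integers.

Step 1: flows [2->0,1->2] -> levels [1 11 3]
Step 2: flows [2->0,1->2] -> levels [2 10 3]
Step 3: flows [2->0,1->2] -> levels [3 9 3]
Step 4: flows [0=2,1->2] -> levels [3 8 4]
Step 5: flows [2->0,1->2] -> levels [4 7 4]
Step 6: flows [0=2,1->2] -> levels [4 6 5]
Step 7: flows [2->0,1->2] -> levels [5 5 5]
Step 8: flows [0=2,1=2] -> levels [5 5 5]
  -> stable (no change)

Answer: 5 5 5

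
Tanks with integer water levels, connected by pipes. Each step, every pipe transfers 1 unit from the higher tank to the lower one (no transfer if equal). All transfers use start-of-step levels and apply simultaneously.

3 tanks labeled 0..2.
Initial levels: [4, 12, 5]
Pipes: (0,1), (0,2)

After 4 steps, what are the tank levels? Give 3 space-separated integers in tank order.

Step 1: flows [1->0,2->0] -> levels [6 11 4]
Step 2: flows [1->0,0->2] -> levels [6 10 5]
Step 3: flows [1->0,0->2] -> levels [6 9 6]
Step 4: flows [1->0,0=2] -> levels [7 8 6]

Answer: 7 8 6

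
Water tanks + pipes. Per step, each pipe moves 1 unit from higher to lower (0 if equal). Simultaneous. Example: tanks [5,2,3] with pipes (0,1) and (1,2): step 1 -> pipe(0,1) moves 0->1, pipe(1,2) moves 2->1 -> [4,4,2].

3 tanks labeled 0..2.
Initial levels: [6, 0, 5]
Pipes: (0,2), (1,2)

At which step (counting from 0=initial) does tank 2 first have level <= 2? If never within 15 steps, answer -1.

Answer: -1

Derivation:
Step 1: flows [0->2,2->1] -> levels [5 1 5]
Step 2: flows [0=2,2->1] -> levels [5 2 4]
Step 3: flows [0->2,2->1] -> levels [4 3 4]
Step 4: flows [0=2,2->1] -> levels [4 4 3]
Step 5: flows [0->2,1->2] -> levels [3 3 5]
Step 6: flows [2->0,2->1] -> levels [4 4 3]
  -> period-2 cycle (repeats step 4); tank 2 never drops to <=2
Tank 2 never reaches <=2 within 15 steps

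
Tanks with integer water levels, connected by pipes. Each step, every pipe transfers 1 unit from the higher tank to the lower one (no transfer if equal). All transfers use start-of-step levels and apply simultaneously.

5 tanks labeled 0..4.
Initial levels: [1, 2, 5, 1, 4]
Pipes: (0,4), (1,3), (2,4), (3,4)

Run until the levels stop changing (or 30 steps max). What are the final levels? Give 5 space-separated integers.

Step 1: flows [4->0,1->3,2->4,4->3] -> levels [2 1 4 3 3]
Step 2: flows [4->0,3->1,2->4,3=4] -> levels [3 2 3 2 3]
Step 3: flows [0=4,1=3,2=4,4->3] -> levels [3 2 3 3 2]
Step 4: flows [0->4,3->1,2->4,3->4] -> levels [2 3 2 1 5]
Step 5: flows [4->0,1->3,4->2,4->3] -> levels [3 2 3 3 2]
  -> period-2 cycle: step 5 state = step 3 state; never stabilizes
  -> state at step 30: (30-3) mod 2 = 1, same as step 4 -> [2 3 2 1 5]

Answer: 2 3 2 1 5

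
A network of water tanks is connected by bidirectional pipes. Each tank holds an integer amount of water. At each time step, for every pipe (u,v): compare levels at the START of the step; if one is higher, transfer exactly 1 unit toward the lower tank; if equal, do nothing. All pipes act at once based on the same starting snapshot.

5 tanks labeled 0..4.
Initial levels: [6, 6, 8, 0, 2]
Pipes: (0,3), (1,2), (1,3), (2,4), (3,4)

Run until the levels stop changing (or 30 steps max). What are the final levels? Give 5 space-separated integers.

Step 1: flows [0->3,2->1,1->3,2->4,4->3] -> levels [5 6 6 3 2]
Step 2: flows [0->3,1=2,1->3,2->4,3->4] -> levels [4 5 5 4 4]
Step 3: flows [0=3,1=2,1->3,2->4,3=4] -> levels [4 4 4 5 5]
Step 4: flows [3->0,1=2,3->1,4->2,3=4] -> levels [5 5 5 3 4]
Step 5: flows [0->3,1=2,1->3,2->4,4->3] -> levels [4 4 4 6 4]
Step 6: flows [3->0,1=2,3->1,2=4,3->4] -> levels [5 5 4 3 5]
Step 7: flows [0->3,1->2,1->3,4->2,4->3] -> levels [4 3 6 6 3]
Step 8: flows [3->0,2->1,3->1,2->4,3->4] -> levels [5 5 4 3 5]
  -> period-2 cycle: step 8 state = step 6 state; never stabilizes
  -> state at step 30: (30-6) mod 2 = 0, same as step 6 -> [5 5 4 3 5]

Answer: 5 5 4 3 5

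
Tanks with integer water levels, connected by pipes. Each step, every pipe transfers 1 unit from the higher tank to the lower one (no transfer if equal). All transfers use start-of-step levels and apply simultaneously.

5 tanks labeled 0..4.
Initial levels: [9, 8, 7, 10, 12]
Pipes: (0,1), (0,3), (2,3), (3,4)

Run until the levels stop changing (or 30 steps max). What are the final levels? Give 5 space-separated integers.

Step 1: flows [0->1,3->0,3->2,4->3] -> levels [9 9 8 9 11]
Step 2: flows [0=1,0=3,3->2,4->3] -> levels [9 9 9 9 10]
Step 3: flows [0=1,0=3,2=3,4->3] -> levels [9 9 9 10 9]
Step 4: flows [0=1,3->0,3->2,3->4] -> levels [10 9 10 7 10]
Step 5: flows [0->1,0->3,2->3,4->3] -> levels [8 10 9 10 9]
Step 6: flows [1->0,3->0,3->2,3->4] -> levels [10 9 10 7 10]
  -> period-2 cycle: step 6 state = step 4 state; never stabilizes
  -> state at step 30: (30-4) mod 2 = 0, same as step 4 -> [10 9 10 7 10]

Answer: 10 9 10 7 10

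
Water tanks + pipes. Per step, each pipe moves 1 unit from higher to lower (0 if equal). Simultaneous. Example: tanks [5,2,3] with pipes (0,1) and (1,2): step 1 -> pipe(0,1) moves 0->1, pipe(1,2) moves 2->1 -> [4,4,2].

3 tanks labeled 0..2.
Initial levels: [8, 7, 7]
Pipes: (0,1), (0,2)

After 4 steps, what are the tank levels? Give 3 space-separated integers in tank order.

Answer: 8 7 7

Derivation:
Step 1: flows [0->1,0->2] -> levels [6 8 8]
Step 2: flows [1->0,2->0] -> levels [8 7 7]
  -> period-2 cycle: step 2 state = step 0 state
  -> state at step 4: (4-0) mod 2 = 0, same as step 0 -> [8 7 7]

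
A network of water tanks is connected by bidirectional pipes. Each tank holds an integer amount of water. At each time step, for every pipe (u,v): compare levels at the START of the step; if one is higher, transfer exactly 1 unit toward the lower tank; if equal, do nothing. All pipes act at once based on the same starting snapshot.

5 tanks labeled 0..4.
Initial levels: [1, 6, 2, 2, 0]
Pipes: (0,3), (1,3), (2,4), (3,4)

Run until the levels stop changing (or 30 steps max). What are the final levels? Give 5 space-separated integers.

Step 1: flows [3->0,1->3,2->4,3->4] -> levels [2 5 1 1 2]
Step 2: flows [0->3,1->3,4->2,4->3] -> levels [1 4 2 4 0]
Step 3: flows [3->0,1=3,2->4,3->4] -> levels [2 4 1 2 2]
Step 4: flows [0=3,1->3,4->2,3=4] -> levels [2 3 2 3 1]
Step 5: flows [3->0,1=3,2->4,3->4] -> levels [3 3 1 1 3]
Step 6: flows [0->3,1->3,4->2,4->3] -> levels [2 2 2 4 1]
Step 7: flows [3->0,3->1,2->4,3->4] -> levels [3 3 1 1 3]
  -> period-2 cycle: step 7 state = step 5 state; never stabilizes
  -> state at step 30: (30-5) mod 2 = 1, same as step 6 -> [2 2 2 4 1]

Answer: 2 2 2 4 1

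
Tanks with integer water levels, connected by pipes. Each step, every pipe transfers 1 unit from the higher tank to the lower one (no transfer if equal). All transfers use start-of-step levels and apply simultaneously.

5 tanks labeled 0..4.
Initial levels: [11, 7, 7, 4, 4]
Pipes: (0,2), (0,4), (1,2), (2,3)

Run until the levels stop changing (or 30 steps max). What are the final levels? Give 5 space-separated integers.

Answer: 6 6 8 6 7

Derivation:
Step 1: flows [0->2,0->4,1=2,2->3] -> levels [9 7 7 5 5]
Step 2: flows [0->2,0->4,1=2,2->3] -> levels [7 7 7 6 6]
Step 3: flows [0=2,0->4,1=2,2->3] -> levels [6 7 6 7 7]
Step 4: flows [0=2,4->0,1->2,3->2] -> levels [7 6 8 6 6]
Step 5: flows [2->0,0->4,2->1,2->3] -> levels [7 7 5 7 7]
Step 6: flows [0->2,0=4,1->2,3->2] -> levels [6 6 8 6 7]
Step 7: flows [2->0,4->0,2->1,2->3] -> levels [8 7 5 7 6]
Step 8: flows [0->2,0->4,1->2,3->2] -> levels [6 6 8 6 7]
  -> period-2 cycle: step 8 state = step 6 state; never stabilizes
  -> state at step 30: (30-6) mod 2 = 0, same as step 6 -> [6 6 8 6 7]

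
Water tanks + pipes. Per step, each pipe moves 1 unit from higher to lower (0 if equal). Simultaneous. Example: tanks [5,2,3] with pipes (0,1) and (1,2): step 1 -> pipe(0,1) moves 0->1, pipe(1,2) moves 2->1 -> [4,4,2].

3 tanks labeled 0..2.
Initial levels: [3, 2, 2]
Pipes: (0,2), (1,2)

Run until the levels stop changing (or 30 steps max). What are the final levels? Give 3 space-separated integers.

Answer: 3 3 1

Derivation:
Step 1: flows [0->2,1=2] -> levels [2 2 3]
Step 2: flows [2->0,2->1] -> levels [3 3 1]
Step 3: flows [0->2,1->2] -> levels [2 2 3]
  -> period-2 cycle: step 3 state = step 1 state; never stabilizes
  -> state at step 30: (30-1) mod 2 = 1, same as step 2 -> [3 3 1]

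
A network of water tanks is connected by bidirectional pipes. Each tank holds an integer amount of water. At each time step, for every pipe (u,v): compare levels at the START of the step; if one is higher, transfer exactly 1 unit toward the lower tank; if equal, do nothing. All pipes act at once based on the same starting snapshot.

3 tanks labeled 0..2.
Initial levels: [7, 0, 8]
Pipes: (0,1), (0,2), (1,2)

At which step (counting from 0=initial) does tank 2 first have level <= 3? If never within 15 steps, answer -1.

Step 1: flows [0->1,2->0,2->1] -> levels [7 2 6]
Step 2: flows [0->1,0->2,2->1] -> levels [5 4 6]
Step 3: flows [0->1,2->0,2->1] -> levels [5 6 4]
Step 4: flows [1->0,0->2,1->2] -> levels [5 4 6]
  -> period-2 cycle (repeats step 2); tank 2 never drops to <=3
Tank 2 never reaches <=3 within 15 steps

Answer: -1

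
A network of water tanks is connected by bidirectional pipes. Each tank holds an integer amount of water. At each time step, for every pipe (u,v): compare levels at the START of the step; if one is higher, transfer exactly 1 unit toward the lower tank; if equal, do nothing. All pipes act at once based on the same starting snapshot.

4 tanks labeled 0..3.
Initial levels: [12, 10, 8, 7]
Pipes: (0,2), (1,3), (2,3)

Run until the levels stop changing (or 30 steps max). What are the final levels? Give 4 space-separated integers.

Answer: 9 9 11 8

Derivation:
Step 1: flows [0->2,1->3,2->3] -> levels [11 9 8 9]
Step 2: flows [0->2,1=3,3->2] -> levels [10 9 10 8]
Step 3: flows [0=2,1->3,2->3] -> levels [10 8 9 10]
Step 4: flows [0->2,3->1,3->2] -> levels [9 9 11 8]
Step 5: flows [2->0,1->3,2->3] -> levels [10 8 9 10]
  -> period-2 cycle: step 5 state = step 3 state; never stabilizes
  -> state at step 30: (30-3) mod 2 = 1, same as step 4 -> [9 9 11 8]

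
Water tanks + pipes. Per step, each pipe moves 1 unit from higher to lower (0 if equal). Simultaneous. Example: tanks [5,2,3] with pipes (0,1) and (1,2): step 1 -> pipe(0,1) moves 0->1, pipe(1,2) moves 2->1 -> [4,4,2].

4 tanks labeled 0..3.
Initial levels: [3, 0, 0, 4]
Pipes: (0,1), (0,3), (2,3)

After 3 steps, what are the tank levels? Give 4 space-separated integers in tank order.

Step 1: flows [0->1,3->0,3->2] -> levels [3 1 1 2]
Step 2: flows [0->1,0->3,3->2] -> levels [1 2 2 2]
Step 3: flows [1->0,3->0,2=3] -> levels [3 1 2 1]

Answer: 3 1 2 1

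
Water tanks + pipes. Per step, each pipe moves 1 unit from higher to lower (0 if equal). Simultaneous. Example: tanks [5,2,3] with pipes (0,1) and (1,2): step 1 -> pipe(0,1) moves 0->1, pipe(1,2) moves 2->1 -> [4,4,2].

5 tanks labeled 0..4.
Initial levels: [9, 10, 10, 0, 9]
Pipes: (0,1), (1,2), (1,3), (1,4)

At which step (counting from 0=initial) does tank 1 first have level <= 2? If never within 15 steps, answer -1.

Answer: -1

Derivation:
Step 1: flows [1->0,1=2,1->3,1->4] -> levels [10 7 10 1 10]
Step 2: flows [0->1,2->1,1->3,4->1] -> levels [9 9 9 2 9]
Step 3: flows [0=1,1=2,1->3,1=4] -> levels [9 8 9 3 9]
Step 4: flows [0->1,2->1,1->3,4->1] -> levels [8 10 8 4 8]
Step 5: flows [1->0,1->2,1->3,1->4] -> levels [9 6 9 5 9]
Step 6: flows [0->1,2->1,1->3,4->1] -> levels [8 8 8 6 8]
Step 7: flows [0=1,1=2,1->3,1=4] -> levels [8 7 8 7 8]
Step 8: flows [0->1,2->1,1=3,4->1] -> levels [7 10 7 7 7]
Step 9: flows [1->0,1->2,1->3,1->4] -> levels [8 6 8 8 8]
Step 10: flows [0->1,2->1,3->1,4->1] -> levels [7 10 7 7 7]
  -> period-2 cycle (repeats step 8); tank 1 never drops to <=2
Tank 1 never reaches <=2 within 15 steps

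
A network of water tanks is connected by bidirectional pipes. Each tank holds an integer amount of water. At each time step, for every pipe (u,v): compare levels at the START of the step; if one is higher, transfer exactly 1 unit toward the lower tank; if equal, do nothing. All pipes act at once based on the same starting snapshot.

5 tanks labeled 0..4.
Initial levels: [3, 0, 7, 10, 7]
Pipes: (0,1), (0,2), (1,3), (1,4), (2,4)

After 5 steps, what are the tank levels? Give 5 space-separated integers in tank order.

Answer: 6 4 4 7 6

Derivation:
Step 1: flows [0->1,2->0,3->1,4->1,2=4] -> levels [3 3 6 9 6]
Step 2: flows [0=1,2->0,3->1,4->1,2=4] -> levels [4 5 5 8 5]
Step 3: flows [1->0,2->0,3->1,1=4,2=4] -> levels [6 5 4 7 5]
Step 4: flows [0->1,0->2,3->1,1=4,4->2] -> levels [4 7 6 6 4]
Step 5: flows [1->0,2->0,1->3,1->4,2->4] -> levels [6 4 4 7 6]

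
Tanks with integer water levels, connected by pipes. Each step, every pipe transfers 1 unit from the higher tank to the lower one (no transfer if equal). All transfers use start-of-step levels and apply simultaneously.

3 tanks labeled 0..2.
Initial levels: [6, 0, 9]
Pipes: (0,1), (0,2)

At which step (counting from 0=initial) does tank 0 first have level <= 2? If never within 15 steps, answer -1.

Answer: -1

Derivation:
Step 1: flows [0->1,2->0] -> levels [6 1 8]
Step 2: flows [0->1,2->0] -> levels [6 2 7]
Step 3: flows [0->1,2->0] -> levels [6 3 6]
Step 4: flows [0->1,0=2] -> levels [5 4 6]
Step 5: flows [0->1,2->0] -> levels [5 5 5]
Step 6: flows [0=1,0=2] -> levels [5 5 5]
  -> stable; tank 0 stays at 5 > 2
Tank 0 never reaches <=2 within 15 steps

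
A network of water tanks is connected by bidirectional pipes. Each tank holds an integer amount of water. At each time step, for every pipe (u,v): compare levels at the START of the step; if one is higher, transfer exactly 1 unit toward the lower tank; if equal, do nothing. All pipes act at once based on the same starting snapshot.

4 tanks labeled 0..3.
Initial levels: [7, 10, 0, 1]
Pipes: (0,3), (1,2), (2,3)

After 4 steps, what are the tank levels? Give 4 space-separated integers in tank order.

Step 1: flows [0->3,1->2,3->2] -> levels [6 9 2 1]
Step 2: flows [0->3,1->2,2->3] -> levels [5 8 2 3]
Step 3: flows [0->3,1->2,3->2] -> levels [4 7 4 3]
Step 4: flows [0->3,1->2,2->3] -> levels [3 6 4 5]

Answer: 3 6 4 5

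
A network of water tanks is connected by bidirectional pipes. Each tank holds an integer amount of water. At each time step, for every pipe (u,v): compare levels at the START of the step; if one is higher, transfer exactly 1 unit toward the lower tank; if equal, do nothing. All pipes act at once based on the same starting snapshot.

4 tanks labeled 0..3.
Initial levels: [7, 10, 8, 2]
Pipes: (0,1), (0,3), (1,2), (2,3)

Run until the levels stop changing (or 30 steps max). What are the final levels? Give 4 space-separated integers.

Step 1: flows [1->0,0->3,1->2,2->3] -> levels [7 8 8 4]
Step 2: flows [1->0,0->3,1=2,2->3] -> levels [7 7 7 6]
Step 3: flows [0=1,0->3,1=2,2->3] -> levels [6 7 6 8]
Step 4: flows [1->0,3->0,1->2,3->2] -> levels [8 5 8 6]
Step 5: flows [0->1,0->3,2->1,2->3] -> levels [6 7 6 8]
  -> period-2 cycle: step 5 state = step 3 state; never stabilizes
  -> state at step 30: (30-3) mod 2 = 1, same as step 4 -> [8 5 8 6]

Answer: 8 5 8 6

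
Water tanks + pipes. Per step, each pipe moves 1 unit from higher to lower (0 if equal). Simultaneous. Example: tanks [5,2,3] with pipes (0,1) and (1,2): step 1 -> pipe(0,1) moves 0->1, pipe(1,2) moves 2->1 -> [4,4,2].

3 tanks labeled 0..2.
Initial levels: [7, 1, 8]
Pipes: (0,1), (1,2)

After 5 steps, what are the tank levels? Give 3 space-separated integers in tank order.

Step 1: flows [0->1,2->1] -> levels [6 3 7]
Step 2: flows [0->1,2->1] -> levels [5 5 6]
Step 3: flows [0=1,2->1] -> levels [5 6 5]
Step 4: flows [1->0,1->2] -> levels [6 4 6]
Step 5: flows [0->1,2->1] -> levels [5 6 5]

Answer: 5 6 5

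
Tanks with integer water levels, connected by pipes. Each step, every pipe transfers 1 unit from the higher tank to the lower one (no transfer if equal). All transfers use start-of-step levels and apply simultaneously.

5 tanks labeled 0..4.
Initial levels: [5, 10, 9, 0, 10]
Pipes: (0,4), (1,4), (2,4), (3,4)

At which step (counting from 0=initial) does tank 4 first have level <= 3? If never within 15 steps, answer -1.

Answer: -1

Derivation:
Step 1: flows [4->0,1=4,4->2,4->3] -> levels [6 10 10 1 7]
Step 2: flows [4->0,1->4,2->4,4->3] -> levels [7 9 9 2 7]
Step 3: flows [0=4,1->4,2->4,4->3] -> levels [7 8 8 3 8]
Step 4: flows [4->0,1=4,2=4,4->3] -> levels [8 8 8 4 6]
Step 5: flows [0->4,1->4,2->4,4->3] -> levels [7 7 7 5 8]
Step 6: flows [4->0,4->1,4->2,4->3] -> levels [8 8 8 6 4]
Step 7: flows [0->4,1->4,2->4,3->4] -> levels [7 7 7 5 8]
  -> period-2 cycle (repeats step 5); tank 4 never drops to <=3
Tank 4 never reaches <=3 within 15 steps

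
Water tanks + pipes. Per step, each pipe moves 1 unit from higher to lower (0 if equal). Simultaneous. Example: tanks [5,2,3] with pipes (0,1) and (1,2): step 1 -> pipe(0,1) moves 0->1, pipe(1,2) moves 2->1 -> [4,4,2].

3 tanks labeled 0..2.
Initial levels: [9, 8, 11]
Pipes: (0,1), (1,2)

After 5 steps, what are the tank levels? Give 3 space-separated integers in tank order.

Step 1: flows [0->1,2->1] -> levels [8 10 10]
Step 2: flows [1->0,1=2] -> levels [9 9 10]
Step 3: flows [0=1,2->1] -> levels [9 10 9]
Step 4: flows [1->0,1->2] -> levels [10 8 10]
Step 5: flows [0->1,2->1] -> levels [9 10 9]

Answer: 9 10 9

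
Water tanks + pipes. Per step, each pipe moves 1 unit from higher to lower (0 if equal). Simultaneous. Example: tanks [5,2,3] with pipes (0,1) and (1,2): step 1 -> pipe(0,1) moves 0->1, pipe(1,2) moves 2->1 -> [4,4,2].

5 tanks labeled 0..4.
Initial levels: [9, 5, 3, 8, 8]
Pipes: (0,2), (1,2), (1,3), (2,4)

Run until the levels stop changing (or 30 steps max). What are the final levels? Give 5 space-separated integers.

Step 1: flows [0->2,1->2,3->1,4->2] -> levels [8 5 6 7 7]
Step 2: flows [0->2,2->1,3->1,4->2] -> levels [7 7 7 6 6]
Step 3: flows [0=2,1=2,1->3,2->4] -> levels [7 6 6 7 7]
Step 4: flows [0->2,1=2,3->1,4->2] -> levels [6 7 8 6 6]
Step 5: flows [2->0,2->1,1->3,2->4] -> levels [7 7 5 7 7]
Step 6: flows [0->2,1->2,1=3,4->2] -> levels [6 6 8 7 6]
Step 7: flows [2->0,2->1,3->1,2->4] -> levels [7 8 5 6 7]
Step 8: flows [0->2,1->2,1->3,4->2] -> levels [6 6 8 7 6]
  -> period-2 cycle: step 8 state = step 6 state; never stabilizes
  -> state at step 30: (30-6) mod 2 = 0, same as step 6 -> [6 6 8 7 6]

Answer: 6 6 8 7 6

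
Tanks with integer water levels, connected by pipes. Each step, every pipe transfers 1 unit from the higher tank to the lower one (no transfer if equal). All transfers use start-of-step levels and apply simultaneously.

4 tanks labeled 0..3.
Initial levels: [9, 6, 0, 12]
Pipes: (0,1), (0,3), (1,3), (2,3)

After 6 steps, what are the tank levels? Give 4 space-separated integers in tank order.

Answer: 8 8 6 5

Derivation:
Step 1: flows [0->1,3->0,3->1,3->2] -> levels [9 8 1 9]
Step 2: flows [0->1,0=3,3->1,3->2] -> levels [8 10 2 7]
Step 3: flows [1->0,0->3,1->3,3->2] -> levels [8 8 3 8]
Step 4: flows [0=1,0=3,1=3,3->2] -> levels [8 8 4 7]
Step 5: flows [0=1,0->3,1->3,3->2] -> levels [7 7 5 8]
Step 6: flows [0=1,3->0,3->1,3->2] -> levels [8 8 6 5]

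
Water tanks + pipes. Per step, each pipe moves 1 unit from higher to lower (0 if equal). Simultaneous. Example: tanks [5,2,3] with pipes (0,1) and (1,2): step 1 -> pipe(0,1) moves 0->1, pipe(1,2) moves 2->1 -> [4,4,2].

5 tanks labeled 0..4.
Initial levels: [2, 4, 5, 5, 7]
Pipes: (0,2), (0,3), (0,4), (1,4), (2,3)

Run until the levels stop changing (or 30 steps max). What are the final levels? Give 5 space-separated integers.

Answer: 3 4 5 5 6

Derivation:
Step 1: flows [2->0,3->0,4->0,4->1,2=3] -> levels [5 5 4 4 5]
Step 2: flows [0->2,0->3,0=4,1=4,2=3] -> levels [3 5 5 5 5]
Step 3: flows [2->0,3->0,4->0,1=4,2=3] -> levels [6 5 4 4 4]
Step 4: flows [0->2,0->3,0->4,1->4,2=3] -> levels [3 4 5 5 6]
Step 5: flows [2->0,3->0,4->0,4->1,2=3] -> levels [6 5 4 4 4]
  -> period-2 cycle: step 5 state = step 3 state; never stabilizes
  -> state at step 30: (30-3) mod 2 = 1, same as step 4 -> [3 4 5 5 6]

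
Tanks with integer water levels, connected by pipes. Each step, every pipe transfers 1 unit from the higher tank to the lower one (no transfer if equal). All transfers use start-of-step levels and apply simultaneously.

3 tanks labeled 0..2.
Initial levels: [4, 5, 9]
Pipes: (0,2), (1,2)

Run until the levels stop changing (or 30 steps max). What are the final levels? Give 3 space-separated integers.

Answer: 6 7 5

Derivation:
Step 1: flows [2->0,2->1] -> levels [5 6 7]
Step 2: flows [2->0,2->1] -> levels [6 7 5]
Step 3: flows [0->2,1->2] -> levels [5 6 7]
  -> period-2 cycle: step 3 state = step 1 state; never stabilizes
  -> state at step 30: (30-1) mod 2 = 1, same as step 2 -> [6 7 5]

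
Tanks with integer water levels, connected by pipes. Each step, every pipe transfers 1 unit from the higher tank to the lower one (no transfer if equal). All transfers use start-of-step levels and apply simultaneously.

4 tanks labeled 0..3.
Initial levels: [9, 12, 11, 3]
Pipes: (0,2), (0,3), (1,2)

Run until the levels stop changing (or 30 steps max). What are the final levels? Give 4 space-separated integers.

Answer: 9 10 8 8

Derivation:
Step 1: flows [2->0,0->3,1->2] -> levels [9 11 11 4]
Step 2: flows [2->0,0->3,1=2] -> levels [9 11 10 5]
Step 3: flows [2->0,0->3,1->2] -> levels [9 10 10 6]
Step 4: flows [2->0,0->3,1=2] -> levels [9 10 9 7]
Step 5: flows [0=2,0->3,1->2] -> levels [8 9 10 8]
Step 6: flows [2->0,0=3,2->1] -> levels [9 10 8 8]
Step 7: flows [0->2,0->3,1->2] -> levels [7 9 10 9]
Step 8: flows [2->0,3->0,2->1] -> levels [9 10 8 8]
  -> period-2 cycle: step 8 state = step 6 state; never stabilizes
  -> state at step 30: (30-6) mod 2 = 0, same as step 6 -> [9 10 8 8]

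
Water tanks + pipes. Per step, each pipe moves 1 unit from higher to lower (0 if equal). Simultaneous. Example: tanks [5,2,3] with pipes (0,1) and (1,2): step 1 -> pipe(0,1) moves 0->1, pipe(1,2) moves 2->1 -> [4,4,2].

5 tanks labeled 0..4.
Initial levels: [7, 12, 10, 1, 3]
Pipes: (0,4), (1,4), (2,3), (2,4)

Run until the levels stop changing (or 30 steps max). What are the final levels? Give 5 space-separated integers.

Answer: 7 7 7 6 6

Derivation:
Step 1: flows [0->4,1->4,2->3,2->4] -> levels [6 11 8 2 6]
Step 2: flows [0=4,1->4,2->3,2->4] -> levels [6 10 6 3 8]
Step 3: flows [4->0,1->4,2->3,4->2] -> levels [7 9 6 4 7]
Step 4: flows [0=4,1->4,2->3,4->2] -> levels [7 8 6 5 7]
Step 5: flows [0=4,1->4,2->3,4->2] -> levels [7 7 6 6 7]
Step 6: flows [0=4,1=4,2=3,4->2] -> levels [7 7 7 6 6]
Step 7: flows [0->4,1->4,2->3,2->4] -> levels [6 6 5 7 9]
Step 8: flows [4->0,4->1,3->2,4->2] -> levels [7 7 7 6 6]
  -> period-2 cycle: step 8 state = step 6 state; never stabilizes
  -> state at step 30: (30-6) mod 2 = 0, same as step 6 -> [7 7 7 6 6]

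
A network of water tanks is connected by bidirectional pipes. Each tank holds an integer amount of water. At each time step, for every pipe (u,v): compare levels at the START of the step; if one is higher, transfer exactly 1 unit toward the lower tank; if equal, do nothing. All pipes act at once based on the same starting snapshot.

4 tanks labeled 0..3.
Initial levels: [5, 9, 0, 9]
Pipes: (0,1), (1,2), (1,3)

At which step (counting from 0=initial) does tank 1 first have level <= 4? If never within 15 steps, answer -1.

Step 1: flows [1->0,1->2,1=3] -> levels [6 7 1 9]
Step 2: flows [1->0,1->2,3->1] -> levels [7 6 2 8]
Step 3: flows [0->1,1->2,3->1] -> levels [6 7 3 7]
Step 4: flows [1->0,1->2,1=3] -> levels [7 5 4 7]
Step 5: flows [0->1,1->2,3->1] -> levels [6 6 5 6]
Step 6: flows [0=1,1->2,1=3] -> levels [6 5 6 6]
Step 7: flows [0->1,2->1,3->1] -> levels [5 8 5 5]
Step 8: flows [1->0,1->2,1->3] -> levels [6 5 6 6]
  -> period-2 cycle (repeats step 6); tank 1 never drops to <=4
Tank 1 never reaches <=4 within 15 steps

Answer: -1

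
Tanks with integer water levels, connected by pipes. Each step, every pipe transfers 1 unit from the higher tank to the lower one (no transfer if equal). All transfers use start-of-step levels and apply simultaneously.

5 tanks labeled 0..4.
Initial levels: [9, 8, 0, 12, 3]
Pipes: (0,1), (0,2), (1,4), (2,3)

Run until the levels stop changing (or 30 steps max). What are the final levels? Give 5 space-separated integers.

Answer: 7 5 6 8 6

Derivation:
Step 1: flows [0->1,0->2,1->4,3->2] -> levels [7 8 2 11 4]
Step 2: flows [1->0,0->2,1->4,3->2] -> levels [7 6 4 10 5]
Step 3: flows [0->1,0->2,1->4,3->2] -> levels [5 6 6 9 6]
Step 4: flows [1->0,2->0,1=4,3->2] -> levels [7 5 6 8 6]
Step 5: flows [0->1,0->2,4->1,3->2] -> levels [5 7 8 7 5]
Step 6: flows [1->0,2->0,1->4,2->3] -> levels [7 5 6 8 6]
  -> period-2 cycle: step 6 state = step 4 state; never stabilizes
  -> state at step 30: (30-4) mod 2 = 0, same as step 4 -> [7 5 6 8 6]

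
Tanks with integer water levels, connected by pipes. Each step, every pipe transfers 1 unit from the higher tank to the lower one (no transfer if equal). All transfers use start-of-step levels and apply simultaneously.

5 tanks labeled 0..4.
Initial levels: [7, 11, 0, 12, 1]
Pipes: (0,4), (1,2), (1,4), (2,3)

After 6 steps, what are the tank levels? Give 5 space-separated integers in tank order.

Answer: 6 7 6 8 4

Derivation:
Step 1: flows [0->4,1->2,1->4,3->2] -> levels [6 9 2 11 3]
Step 2: flows [0->4,1->2,1->4,3->2] -> levels [5 7 4 10 5]
Step 3: flows [0=4,1->2,1->4,3->2] -> levels [5 5 6 9 6]
Step 4: flows [4->0,2->1,4->1,3->2] -> levels [6 7 6 8 4]
Step 5: flows [0->4,1->2,1->4,3->2] -> levels [5 5 8 7 6]
Step 6: flows [4->0,2->1,4->1,2->3] -> levels [6 7 6 8 4]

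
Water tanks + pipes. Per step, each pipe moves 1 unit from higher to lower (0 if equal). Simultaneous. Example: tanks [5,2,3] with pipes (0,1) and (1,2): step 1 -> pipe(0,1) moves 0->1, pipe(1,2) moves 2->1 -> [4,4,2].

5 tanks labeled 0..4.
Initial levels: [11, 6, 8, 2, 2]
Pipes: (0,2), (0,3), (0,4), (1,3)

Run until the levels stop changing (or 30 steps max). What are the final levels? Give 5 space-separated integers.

Answer: 8 6 5 5 5

Derivation:
Step 1: flows [0->2,0->3,0->4,1->3] -> levels [8 5 9 4 3]
Step 2: flows [2->0,0->3,0->4,1->3] -> levels [7 4 8 6 4]
Step 3: flows [2->0,0->3,0->4,3->1] -> levels [6 5 7 6 5]
Step 4: flows [2->0,0=3,0->4,3->1] -> levels [6 6 6 5 6]
Step 5: flows [0=2,0->3,0=4,1->3] -> levels [5 5 6 7 6]
Step 6: flows [2->0,3->0,4->0,3->1] -> levels [8 6 5 5 5]
Step 7: flows [0->2,0->3,0->4,1->3] -> levels [5 5 6 7 6]
  -> period-2 cycle: step 7 state = step 5 state; never stabilizes
  -> state at step 30: (30-5) mod 2 = 1, same as step 6 -> [8 6 5 5 5]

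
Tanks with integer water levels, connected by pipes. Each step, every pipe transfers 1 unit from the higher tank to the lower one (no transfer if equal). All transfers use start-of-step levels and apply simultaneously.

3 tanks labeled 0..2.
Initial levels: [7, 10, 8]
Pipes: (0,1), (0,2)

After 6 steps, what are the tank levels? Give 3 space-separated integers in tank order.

Answer: 7 9 9

Derivation:
Step 1: flows [1->0,2->0] -> levels [9 9 7]
Step 2: flows [0=1,0->2] -> levels [8 9 8]
Step 3: flows [1->0,0=2] -> levels [9 8 8]
Step 4: flows [0->1,0->2] -> levels [7 9 9]
Step 5: flows [1->0,2->0] -> levels [9 8 8]
  -> period-2 cycle: step 5 state = step 3 state
  -> state at step 6: (6-3) mod 2 = 1, same as step 4 -> [7 9 9]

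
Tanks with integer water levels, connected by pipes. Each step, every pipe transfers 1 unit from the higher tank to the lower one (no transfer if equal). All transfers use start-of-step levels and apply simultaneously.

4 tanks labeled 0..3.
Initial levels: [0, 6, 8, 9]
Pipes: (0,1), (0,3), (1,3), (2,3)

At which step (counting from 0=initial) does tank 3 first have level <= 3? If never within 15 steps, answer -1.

Answer: -1

Derivation:
Step 1: flows [1->0,3->0,3->1,3->2] -> levels [2 6 9 6]
Step 2: flows [1->0,3->0,1=3,2->3] -> levels [4 5 8 6]
Step 3: flows [1->0,3->0,3->1,2->3] -> levels [6 5 7 5]
Step 4: flows [0->1,0->3,1=3,2->3] -> levels [4 6 6 7]
Step 5: flows [1->0,3->0,3->1,3->2] -> levels [6 6 7 4]
Step 6: flows [0=1,0->3,1->3,2->3] -> levels [5 5 6 7]
Step 7: flows [0=1,3->0,3->1,3->2] -> levels [6 6 7 4]
  -> period-2 cycle (repeats step 5); tank 3 never drops to <=3
Tank 3 never reaches <=3 within 15 steps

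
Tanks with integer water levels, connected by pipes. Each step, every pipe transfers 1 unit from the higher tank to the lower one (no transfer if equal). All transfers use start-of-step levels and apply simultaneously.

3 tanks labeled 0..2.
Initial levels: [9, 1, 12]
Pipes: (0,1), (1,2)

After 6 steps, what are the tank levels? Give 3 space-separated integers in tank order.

Step 1: flows [0->1,2->1] -> levels [8 3 11]
Step 2: flows [0->1,2->1] -> levels [7 5 10]
Step 3: flows [0->1,2->1] -> levels [6 7 9]
Step 4: flows [1->0,2->1] -> levels [7 7 8]
Step 5: flows [0=1,2->1] -> levels [7 8 7]
Step 6: flows [1->0,1->2] -> levels [8 6 8]

Answer: 8 6 8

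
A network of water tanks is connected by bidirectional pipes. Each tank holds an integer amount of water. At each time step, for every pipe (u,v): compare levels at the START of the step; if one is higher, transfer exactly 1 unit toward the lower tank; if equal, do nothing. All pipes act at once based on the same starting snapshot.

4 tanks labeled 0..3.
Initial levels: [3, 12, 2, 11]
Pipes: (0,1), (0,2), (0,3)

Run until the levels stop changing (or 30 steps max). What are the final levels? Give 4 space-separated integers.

Answer: 7 7 7 7

Derivation:
Step 1: flows [1->0,0->2,3->0] -> levels [4 11 3 10]
Step 2: flows [1->0,0->2,3->0] -> levels [5 10 4 9]
Step 3: flows [1->0,0->2,3->0] -> levels [6 9 5 8]
Step 4: flows [1->0,0->2,3->0] -> levels [7 8 6 7]
Step 5: flows [1->0,0->2,0=3] -> levels [7 7 7 7]
Step 6: flows [0=1,0=2,0=3] -> levels [7 7 7 7]
  -> stable (no change)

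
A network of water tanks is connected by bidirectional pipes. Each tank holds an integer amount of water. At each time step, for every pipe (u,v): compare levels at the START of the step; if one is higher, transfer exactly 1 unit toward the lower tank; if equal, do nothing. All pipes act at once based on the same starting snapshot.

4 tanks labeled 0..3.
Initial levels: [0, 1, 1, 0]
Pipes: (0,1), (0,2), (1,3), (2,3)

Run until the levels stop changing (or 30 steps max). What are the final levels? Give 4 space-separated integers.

Answer: 0 1 1 0

Derivation:
Step 1: flows [1->0,2->0,1->3,2->3] -> levels [2 -1 -1 2]
Step 2: flows [0->1,0->2,3->1,3->2] -> levels [0 1 1 0]
  -> period-2 cycle: step 2 state = step 0 state; never stabilizes
  -> state at step 30: (30-0) mod 2 = 0, same as step 0 -> [0 1 1 0]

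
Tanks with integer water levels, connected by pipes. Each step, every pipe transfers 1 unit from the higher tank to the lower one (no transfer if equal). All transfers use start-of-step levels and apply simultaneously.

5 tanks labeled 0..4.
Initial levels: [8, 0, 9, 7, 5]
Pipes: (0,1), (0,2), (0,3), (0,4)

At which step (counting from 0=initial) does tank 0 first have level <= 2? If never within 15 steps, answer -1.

Answer: -1

Derivation:
Step 1: flows [0->1,2->0,0->3,0->4] -> levels [6 1 8 8 6]
Step 2: flows [0->1,2->0,3->0,0=4] -> levels [7 2 7 7 6]
Step 3: flows [0->1,0=2,0=3,0->4] -> levels [5 3 7 7 7]
Step 4: flows [0->1,2->0,3->0,4->0] -> levels [7 4 6 6 6]
Step 5: flows [0->1,0->2,0->3,0->4] -> levels [3 5 7 7 7]
Step 6: flows [1->0,2->0,3->0,4->0] -> levels [7 4 6 6 6]
  -> period-2 cycle (repeats step 4); tank 0 never drops to <=2
Tank 0 never reaches <=2 within 15 steps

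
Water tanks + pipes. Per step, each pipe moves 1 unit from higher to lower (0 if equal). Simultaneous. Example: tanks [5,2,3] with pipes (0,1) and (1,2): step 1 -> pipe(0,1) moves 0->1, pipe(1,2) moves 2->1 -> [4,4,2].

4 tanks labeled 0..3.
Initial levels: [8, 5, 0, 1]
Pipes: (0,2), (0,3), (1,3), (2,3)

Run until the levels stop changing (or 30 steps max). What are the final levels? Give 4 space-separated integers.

Step 1: flows [0->2,0->3,1->3,3->2] -> levels [6 4 2 2]
Step 2: flows [0->2,0->3,1->3,2=3] -> levels [4 3 3 4]
Step 3: flows [0->2,0=3,3->1,3->2] -> levels [3 4 5 2]
Step 4: flows [2->0,0->3,1->3,2->3] -> levels [3 3 3 5]
Step 5: flows [0=2,3->0,3->1,3->2] -> levels [4 4 4 2]
Step 6: flows [0=2,0->3,1->3,2->3] -> levels [3 3 3 5]
  -> period-2 cycle: step 6 state = step 4 state; never stabilizes
  -> state at step 30: (30-4) mod 2 = 0, same as step 4 -> [3 3 3 5]

Answer: 3 3 3 5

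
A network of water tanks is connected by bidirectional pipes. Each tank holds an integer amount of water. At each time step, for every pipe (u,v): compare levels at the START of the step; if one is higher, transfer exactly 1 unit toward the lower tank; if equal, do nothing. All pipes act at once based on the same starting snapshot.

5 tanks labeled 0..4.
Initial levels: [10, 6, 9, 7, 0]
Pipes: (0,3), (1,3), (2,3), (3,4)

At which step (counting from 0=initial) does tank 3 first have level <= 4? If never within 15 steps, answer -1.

Answer: 7

Derivation:
Step 1: flows [0->3,3->1,2->3,3->4] -> levels [9 7 8 7 1]
Step 2: flows [0->3,1=3,2->3,3->4] -> levels [8 7 7 8 2]
Step 3: flows [0=3,3->1,3->2,3->4] -> levels [8 8 8 5 3]
Step 4: flows [0->3,1->3,2->3,3->4] -> levels [7 7 7 7 4]
Step 5: flows [0=3,1=3,2=3,3->4] -> levels [7 7 7 6 5]
Step 6: flows [0->3,1->3,2->3,3->4] -> levels [6 6 6 8 6]
Step 7: flows [3->0,3->1,3->2,3->4] -> levels [7 7 7 4 7]
Tank 3 first reaches <=4 at step 7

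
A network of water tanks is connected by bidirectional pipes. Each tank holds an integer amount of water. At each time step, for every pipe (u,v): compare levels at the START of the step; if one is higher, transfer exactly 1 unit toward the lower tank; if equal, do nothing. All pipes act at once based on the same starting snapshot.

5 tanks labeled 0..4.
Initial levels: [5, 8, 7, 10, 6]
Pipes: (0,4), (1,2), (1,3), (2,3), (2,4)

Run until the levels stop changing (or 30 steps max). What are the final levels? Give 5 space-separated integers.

Answer: 6 8 6 8 8

Derivation:
Step 1: flows [4->0,1->2,3->1,3->2,2->4] -> levels [6 8 8 8 6]
Step 2: flows [0=4,1=2,1=3,2=3,2->4] -> levels [6 8 7 8 7]
Step 3: flows [4->0,1->2,1=3,3->2,2=4] -> levels [7 7 9 7 6]
Step 4: flows [0->4,2->1,1=3,2->3,2->4] -> levels [6 8 6 8 8]
Step 5: flows [4->0,1->2,1=3,3->2,4->2] -> levels [7 7 9 7 6]
  -> period-2 cycle: step 5 state = step 3 state; never stabilizes
  -> state at step 30: (30-3) mod 2 = 1, same as step 4 -> [6 8 6 8 8]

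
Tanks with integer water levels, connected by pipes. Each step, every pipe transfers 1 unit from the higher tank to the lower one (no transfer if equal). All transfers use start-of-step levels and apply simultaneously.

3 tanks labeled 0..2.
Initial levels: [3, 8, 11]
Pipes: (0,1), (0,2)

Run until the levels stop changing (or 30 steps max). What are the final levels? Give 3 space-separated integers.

Answer: 8 7 7

Derivation:
Step 1: flows [1->0,2->0] -> levels [5 7 10]
Step 2: flows [1->0,2->0] -> levels [7 6 9]
Step 3: flows [0->1,2->0] -> levels [7 7 8]
Step 4: flows [0=1,2->0] -> levels [8 7 7]
Step 5: flows [0->1,0->2] -> levels [6 8 8]
Step 6: flows [1->0,2->0] -> levels [8 7 7]
  -> period-2 cycle: step 6 state = step 4 state; never stabilizes
  -> state at step 30: (30-4) mod 2 = 0, same as step 4 -> [8 7 7]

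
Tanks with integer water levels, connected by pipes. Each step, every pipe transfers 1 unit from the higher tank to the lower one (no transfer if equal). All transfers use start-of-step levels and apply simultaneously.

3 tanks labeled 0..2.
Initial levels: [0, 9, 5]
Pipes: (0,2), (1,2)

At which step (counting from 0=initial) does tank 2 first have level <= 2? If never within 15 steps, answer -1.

Step 1: flows [2->0,1->2] -> levels [1 8 5]
Step 2: flows [2->0,1->2] -> levels [2 7 5]
Step 3: flows [2->0,1->2] -> levels [3 6 5]
Step 4: flows [2->0,1->2] -> levels [4 5 5]
Step 5: flows [2->0,1=2] -> levels [5 5 4]
Step 6: flows [0->2,1->2] -> levels [4 4 6]
Step 7: flows [2->0,2->1] -> levels [5 5 4]
  -> period-2 cycle (repeats step 5); tank 2 never drops to <=2
Tank 2 never reaches <=2 within 15 steps

Answer: -1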